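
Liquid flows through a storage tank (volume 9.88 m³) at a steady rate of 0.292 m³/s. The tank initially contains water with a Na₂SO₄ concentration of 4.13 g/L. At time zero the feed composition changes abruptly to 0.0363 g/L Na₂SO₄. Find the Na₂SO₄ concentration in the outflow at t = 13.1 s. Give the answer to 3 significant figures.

2.82 g/L

Unsteady species balance (constant V, well mixed): V dC/dt = Q(C_in − C).
Rewrite as dC/dt + C/τ = C_in/τ, τ = V/Q = 33.836 s.
C approaches C_in exponentially: C(t) = C_in + (C₀ − C_in) e^(−t/τ).
C(13.1) = 0.0363 + (4.13 − 0.0363)·e^(−13.1/33.836) = 0.0363 + (4.0937)·0.67898 = 2.8158 g/L.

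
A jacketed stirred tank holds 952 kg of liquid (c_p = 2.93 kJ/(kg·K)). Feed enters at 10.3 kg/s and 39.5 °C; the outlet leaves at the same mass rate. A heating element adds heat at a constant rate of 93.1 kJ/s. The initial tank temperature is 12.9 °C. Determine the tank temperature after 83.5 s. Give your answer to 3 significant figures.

30.6 °C

Unsteady energy balance on the tank contents: M c_p dT/dt = ṁ c_p (T_in − T) + 93.1.
Rearrange: dT/dt = (T_ss − T)/τ with τ = M/ṁ = 92.427 s and T_ss = T_in + Q̇/(ṁ c_p) = 42.585 °C.
Integrating: T(t) = T_ss + (T₀ − T_ss) e^(−t/τ).
T(83.5) = 42.585 + (-29.685)·e^(−83.5/92.427) = 42.585 + (-29.685)·0.40518 = 30.557 °C.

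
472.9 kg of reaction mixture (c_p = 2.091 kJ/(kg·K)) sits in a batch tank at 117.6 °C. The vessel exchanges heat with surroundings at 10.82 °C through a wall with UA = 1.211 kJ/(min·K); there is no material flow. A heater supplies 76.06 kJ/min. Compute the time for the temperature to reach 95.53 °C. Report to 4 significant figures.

Unsteady energy balance on the tank contents: M c_p dT/dt = −UA(T − T_amb) + Q̇.
τ = M c_p/UA = 816.543 min; T_ss = T_amb + Q̇/UA = 10.82 + 76.06/1.211 = 73.6276 °C.
T(t) = T_ss + (T₀ − T_ss)e^(−t/τ); set T = 95.53:
t = −τ ln[(T − T_ss)/(T₀ − T_ss)] = −816.543 · ln(0.498094) = 569.103 min.

569.1 min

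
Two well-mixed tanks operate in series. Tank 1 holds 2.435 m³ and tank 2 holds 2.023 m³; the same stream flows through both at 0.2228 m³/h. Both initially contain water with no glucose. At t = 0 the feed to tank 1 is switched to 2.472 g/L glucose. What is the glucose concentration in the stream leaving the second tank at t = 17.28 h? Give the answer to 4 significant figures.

Time constants: τᵢ = Vᵢ/Q for each well-mixed tank.
τ₁ = 2.435/0.2228 = 10.9291 h; τ₂ = 2.023/0.2228 = 9.07989 h.
Tank 1: C₁ = C_in(1 − e^(−t/τ₁)). Tank 2 (τ₁ ≠ τ₂): C₂ = C_in[1 − (τ₁ e^(−t/τ₁) − τ₂ e^(−t/τ₂))/(τ₁ − τ₂)].
At t = 17.28: e^(−t/τ₁) = 0.205748, e^(−t/τ₂) = 0.149105.
C₂ = 2.472·[1 − (10.9291·0.205748 − 9.07989·0.149105)/(1.84919)] = 2.472·0.516121 = 1.27585 g/L.

1.276 g/L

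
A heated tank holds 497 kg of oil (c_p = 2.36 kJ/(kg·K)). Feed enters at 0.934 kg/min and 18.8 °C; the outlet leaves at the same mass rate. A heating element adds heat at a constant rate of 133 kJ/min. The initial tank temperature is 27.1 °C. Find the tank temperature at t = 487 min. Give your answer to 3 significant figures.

M c_p dT/dt = ṁ c_p (T_in − T) + Q̇.
τ = M/ṁ = 532.12 min; T_ss = T_in + Q̇/(ṁ c_p) = 18.8 + 133/(0.934·2.36) = 79.138 °C.
T approaches T_ss exponentially: T(t) = T_ss + (T₀ − T_ss) e^(−t/τ).
T(487) = 79.138 + (-52.038)·e^(−487/532.12) = 79.138 + (-52.038)·0.40043 = 58.300 °C.

58.3 °C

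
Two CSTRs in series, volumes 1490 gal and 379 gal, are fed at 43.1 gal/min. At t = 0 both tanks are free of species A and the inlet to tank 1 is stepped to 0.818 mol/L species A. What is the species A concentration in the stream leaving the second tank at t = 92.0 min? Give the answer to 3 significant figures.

Each tank obeys Vᵢ dCᵢ/dt = Q(Cᵢ₋₁ − Cᵢ), so τᵢ = Vᵢ/Q.
τ₁ = 1490/43.1 = 34.571 min; τ₂ = 379/43.1 = 8.7935 min.
Solving the cascade with C₁(0)=C₂(0)=0 gives C₂(t) = C_in[1 − (τ₁ e^(−t/τ₁) − τ₂ e^(−t/τ₂))/(τ₁ − τ₂)].
At t = 92.0: e^(−t/τ₁) = 0.069864, e^(−t/τ₂) = 2.8595e-05.
C₂ = 0.818·[1 − (34.571·0.069864 − 8.7935·2.8595e-05)/(25.777)] = 0.818·0.90631 = 0.74136 mol/L.

0.741 mol/L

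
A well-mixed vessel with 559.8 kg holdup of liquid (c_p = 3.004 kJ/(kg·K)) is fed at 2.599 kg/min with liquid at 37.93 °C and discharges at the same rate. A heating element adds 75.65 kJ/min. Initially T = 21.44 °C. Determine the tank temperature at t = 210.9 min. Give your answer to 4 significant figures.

M c_p dT/dt = ṁ c_p (T_in − T) + Q̇.
τ = M/ṁ = 215.391 min; T_ss = T_in + Q̇/(ṁ c_p) = 37.93 + 75.65/(2.599·3.004) = 47.6195 °C.
This is linear first-order; T(t) = T_ss + (T₀ − T_ss) e^(−t/τ).
T(210.9) = 47.6195 + (-26.1795)·e^(−210.9/215.391) = 47.6195 + (-26.1795)·0.375630 = 37.7857 °C.

37.79 °C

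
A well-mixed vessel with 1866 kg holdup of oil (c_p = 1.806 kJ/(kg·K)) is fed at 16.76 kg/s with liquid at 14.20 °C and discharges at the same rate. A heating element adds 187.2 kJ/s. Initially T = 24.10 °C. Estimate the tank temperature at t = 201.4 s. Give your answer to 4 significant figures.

First-law balance (no shaft work): M c_p dT/dt = ṁ c_p (T_in − T) + 187.2.
Rearrange: dT/dt = (T_ss − T)/τ with τ = M/ṁ = 111.337 s and T_ss = T_in + Q̇/(ṁ c_p) = 20.3846 °C.
This is linear first-order; T(t) = T_ss + (T₀ − T_ss) e^(−t/τ).
T(201.4) = 20.3846 + (3.71536)·e^(−201.4/111.337) = 20.3846 + (3.71536)·0.163829 = 20.9933 °C.

20.99 °C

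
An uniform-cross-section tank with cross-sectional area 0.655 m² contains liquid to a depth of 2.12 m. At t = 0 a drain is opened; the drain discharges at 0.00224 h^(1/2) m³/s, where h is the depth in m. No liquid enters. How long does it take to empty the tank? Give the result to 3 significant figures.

852 s

With no inflow, A dh/dt = −0.00224 √h.
∫ h^(−1/2) dh = −(0.00224/A) ∫ dt, giving 2√h = 2√h₀ − (0.00224/A) t.
Set h = 0: 2√h₀ = (0.00224/A) t_empty ⇒ t_empty = 2A√h₀/0.00224.
t_empty = 2·0.655·√2.12/0.00224 = 1.3100·1.4560/0.00224 = 851.51 s.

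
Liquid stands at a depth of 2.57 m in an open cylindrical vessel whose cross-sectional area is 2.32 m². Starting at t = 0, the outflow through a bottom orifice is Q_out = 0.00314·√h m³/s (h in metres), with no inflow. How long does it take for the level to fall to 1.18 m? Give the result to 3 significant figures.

A dh/dt = −Q_out = −0.00314 √h.
∫ h^(−1/2) dh = −(0.00314/A) ∫ dt, giving 2√h = 2√h₀ − (0.00314/A) t.
t = 2A(√h₀ − √h)/0.00314 = 2·2.32·(√2.57 − √1.18)/0.00314
  = 4.6400 × (1.6031 − 1.0863) / 0.00314 = 763.74 s.

764 s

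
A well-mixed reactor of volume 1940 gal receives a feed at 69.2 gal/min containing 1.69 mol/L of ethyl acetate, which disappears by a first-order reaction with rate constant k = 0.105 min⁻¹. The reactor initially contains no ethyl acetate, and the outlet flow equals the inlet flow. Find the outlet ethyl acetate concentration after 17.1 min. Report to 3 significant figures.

Accumulation = in − out − consumed: V dC/dt = Q C_in − Q C − k V C.
dC/dt = (Q/V) C_in − (Q/V + k) C; effective rate a = Q/V + k = 0.035670 + 0.105 = 0.14067 min⁻¹.
C_ss = Q C_in/(Q + kV) = 0.42854 mol/L; C(t) = C_ss + (C₀ − C_ss) e^(−a t).
C(17.1) = 0.42854 + (-0.42854)·e^(−0.14067·17.1) = 0.42854 + (-0.42854)·0.090224 = 0.38987 mol/L.

0.390 mol/L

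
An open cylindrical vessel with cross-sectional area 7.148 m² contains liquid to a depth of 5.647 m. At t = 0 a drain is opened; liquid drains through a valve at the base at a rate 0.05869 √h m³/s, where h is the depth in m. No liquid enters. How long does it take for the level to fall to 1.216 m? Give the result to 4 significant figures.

310.2 s

Volume balance on the tank: A dh/dt = −0.05869 √h.
∫ h^(−1/2) dh = −(0.05869/A) ∫ dt, giving 2√h = 2√h₀ − (0.05869/A) t.
t = 2A(√h₀ − √h)/0.05869 = 2·7.148·(√5.647 − √1.216)/0.05869
  = 14.2960 × (2.37634 − 1.10272) / 0.05869 = 310.234 s.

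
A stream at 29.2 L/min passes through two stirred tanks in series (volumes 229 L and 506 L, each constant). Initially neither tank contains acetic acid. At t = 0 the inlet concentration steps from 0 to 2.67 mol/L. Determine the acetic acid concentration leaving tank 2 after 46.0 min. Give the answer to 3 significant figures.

Each tank obeys Vᵢ dCᵢ/dt = Q(Cᵢ₋₁ − Cᵢ), so τᵢ = Vᵢ/Q.
τ₁ = 229/29.2 = 7.8425 min; τ₂ = 506/29.2 = 17.329 min.
Tank 1: C₁ = C_in(1 − e^(−t/τ₁)). Tank 2 (τ₁ ≠ τ₂): C₂ = C_in[1 − (τ₁ e^(−t/τ₁) − τ₂ e^(−t/τ₂))/(τ₁ − τ₂)].
At t = 46.0: e^(−t/τ₁) = 0.0028356, e^(−t/τ₂) = 0.070331.
C₂ = 2.67·[1 − (7.8425·0.0028356 − 17.329·0.070331)/(-9.4863)] = 2.67·0.87387 = 2.3332 mol/L.

2.33 mol/L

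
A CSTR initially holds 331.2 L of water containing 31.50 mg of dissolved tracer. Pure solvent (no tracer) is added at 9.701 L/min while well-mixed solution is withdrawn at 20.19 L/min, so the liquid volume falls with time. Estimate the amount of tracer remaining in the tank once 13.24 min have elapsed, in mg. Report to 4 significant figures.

Total volume: dV/dt = Q_in − Q_out = -10.4890 L/min, so V(t) = 331.2 − 10.4890 t and V(13.24) = 192.326 L.
No tracer enters, so dm/dt = −Q_out · (m/V).
dm/m = −Q_out dt/(V₀ − 10.4890 t); integrating gives ln(m/m₀) = −(Q_out/(Q_in−Q_out)) ln(V/V₀).
m = m₀ (V₀/V)^(Q_out/(Q_in−Q_out)) = 31.50 × (331.2/192.326)^(-1.92487) = 11.0647 mg.

11.06 mg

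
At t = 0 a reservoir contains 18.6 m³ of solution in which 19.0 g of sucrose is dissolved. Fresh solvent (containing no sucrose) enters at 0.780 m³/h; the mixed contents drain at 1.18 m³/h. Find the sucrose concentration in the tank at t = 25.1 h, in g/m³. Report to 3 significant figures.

Total volume: dV/dt = Q_in − Q_out = -0.40000 m³/h, so V(t) = 18.6 − 0.40000 t and V(25.1) = 8.5600 m³.
No sucrose enters, so dm/dt = −Q_out · (m/V).
dm/m = −Q_out dt/(V₀ − 0.40000 t); integrating gives ln(m/m₀) = −(Q_out/(Q_in−Q_out)) ln(V/V₀).
m = m₀ (V₀/V)^(Q_out/(Q_in−Q_out)) = 19.0 × (18.6/8.5600)^(-2.9500) = 1.9253 g.
C = m/V = 1.9253/8.5600 = 0.22491 g/m³.

0.225 g/m³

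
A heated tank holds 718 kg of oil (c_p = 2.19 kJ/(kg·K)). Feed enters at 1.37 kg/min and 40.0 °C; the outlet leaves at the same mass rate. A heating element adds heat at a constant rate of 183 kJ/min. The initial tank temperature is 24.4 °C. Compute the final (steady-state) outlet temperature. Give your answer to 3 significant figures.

101 °C

M c_p dT/dt = ṁ c_p (T_in − T) + Q̇.
At steady state dT/dt = 0 ⇒ T_ss = T_in + Q̇/(ṁ c_p) = 40.0 + 183/(1.37·2.19) = 100.99 °C.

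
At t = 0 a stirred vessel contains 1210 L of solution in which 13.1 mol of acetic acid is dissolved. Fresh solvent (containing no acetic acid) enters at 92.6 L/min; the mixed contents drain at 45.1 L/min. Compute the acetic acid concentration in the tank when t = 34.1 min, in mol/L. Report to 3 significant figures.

Let m(t) be the amount of acetic acid. Volume: V(t) = V₀ + (Q_in − Q_out) t = 1210 + 47.500 t; V(34.1) = 2829.8 L.
No acetic acid enters, so dm/dt = −Q_out · (m/V).
Separate: dm/m = −Q_out dt/V(t) ⇒ ln(m/m₀) = −(Q_out/(Q_in−Q_out)) ln(V/V₀).
m = m₀ (V₀/V)^(Q_out/(Q_in−Q_out)) = 13.1 × (1210/2829.8)^(0.94947) = 5.8472 mol.
C = m/V = 5.8472/2829.8 = 0.0020663 mol/L.

0.00207 mol/L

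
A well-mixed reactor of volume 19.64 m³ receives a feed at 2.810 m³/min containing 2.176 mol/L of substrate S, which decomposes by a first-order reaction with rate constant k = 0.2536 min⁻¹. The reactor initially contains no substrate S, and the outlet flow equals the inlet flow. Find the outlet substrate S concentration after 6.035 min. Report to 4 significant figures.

V dC/dt = Q(C_in − C) − k V C.
This is linear with rate a = Q/V + k = 0.396675 min⁻¹.
C_ss = Q C_in/(Q + kV) = 0.784853 mol/L; C(t) = C_ss + (C₀ − C_ss) e^(−a t).
C(6.035) = 0.784853 + (-0.784853)·e^(−0.396675·6.035) = 0.784853 + (-0.784853)·0.0912698 = 0.713220 mol/L.

0.7132 mol/L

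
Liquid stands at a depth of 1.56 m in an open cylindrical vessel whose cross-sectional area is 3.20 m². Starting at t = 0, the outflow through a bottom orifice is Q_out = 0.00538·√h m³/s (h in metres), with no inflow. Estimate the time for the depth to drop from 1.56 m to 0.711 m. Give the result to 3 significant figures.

483 s

With no inflow, A dh/dt = −0.00538 √h.
∫ h^(−1/2) dh = −(0.00538/A) ∫ dt, giving 2√h = 2√h₀ − (0.00538/A) t.
t = 2A(√h₀ − √h)/0.00538 = 2·3.20·(√1.56 − √0.711)/0.00538
  = 6.4000 × (1.2490 − 0.84321) / 0.00538 = 482.73 s.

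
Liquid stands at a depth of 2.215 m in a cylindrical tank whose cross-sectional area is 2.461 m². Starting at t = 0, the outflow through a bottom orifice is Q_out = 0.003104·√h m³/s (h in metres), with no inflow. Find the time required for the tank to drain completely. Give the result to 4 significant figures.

A dh/dt = −Q_out = −0.003104 √h.
∫ h^(−1/2) dh = −(0.003104/A) ∫ dt, giving 2√h = 2√h₀ − (0.003104/A) t.
Set h = 0: 2√h₀ = (0.003104/A) t_empty ⇒ t_empty = 2A√h₀/0.003104.
t_empty = 2·2.461·√2.215/0.003104 = 4.92200·1.48829/0.003104 = 2359.97 s.

2360 s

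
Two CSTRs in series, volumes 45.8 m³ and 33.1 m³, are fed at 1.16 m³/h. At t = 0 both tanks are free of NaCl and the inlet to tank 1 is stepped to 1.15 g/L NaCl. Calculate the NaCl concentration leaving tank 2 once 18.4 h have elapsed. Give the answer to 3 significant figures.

0.120 g/L

Species balance on tank i: dCᵢ/dt = (Cᵢ₋₁ − Cᵢ)/τᵢ with τᵢ = Vᵢ/Q.
τ₁ = 45.8/1.16 = 39.483 h; τ₂ = 33.1/1.16 = 28.534 h.
Tank 1: C₁ = C_in(1 − e^(−t/τ₁)). Tank 2 (τ₁ ≠ τ₂): C₂ = C_in[1 − (τ₁ e^(−t/τ₁) − τ₂ e^(−t/τ₂))/(τ₁ − τ₂)].
At t = 18.4: e^(−t/τ₁) = 0.62749, e^(−t/τ₂) = 0.52475.
C₂ = 1.15·[1 − (39.483·0.62749 − 28.534·0.52475)/(10.948)] = 1.15·0.10474 = 0.12045 g/L.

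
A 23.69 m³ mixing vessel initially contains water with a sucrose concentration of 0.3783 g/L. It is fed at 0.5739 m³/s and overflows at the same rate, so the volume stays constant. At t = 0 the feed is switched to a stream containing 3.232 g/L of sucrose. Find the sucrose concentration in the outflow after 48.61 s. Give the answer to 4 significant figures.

2.353 g/L

Unsteady species balance (constant V, well mixed): V dC/dt = Q(C_in − C).
Time constant τ = V/Q = 23.69/0.5739 = 41.2790 s.
Solution: C(t) = C_in + (C₀ − C_in) e^(−t/τ).
C(48.61) = 3.232 + (0.3783 − 3.232)·e^(−48.61/41.2790) = 3.232 + (-2.85370)·0.308018 = 2.35301 g/L.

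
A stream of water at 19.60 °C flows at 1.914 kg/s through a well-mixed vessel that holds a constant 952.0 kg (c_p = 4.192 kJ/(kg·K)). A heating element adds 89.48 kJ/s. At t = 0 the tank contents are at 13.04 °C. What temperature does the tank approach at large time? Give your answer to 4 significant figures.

30.75 °C

Heat balance on the well-mixed liquid: M c_p dT/dt = ṁ c_p (T_in − T) + 89.48.
At steady state dT/dt = 0 ⇒ T_ss = T_in + Q̇/(ṁ c_p) = 19.60 + 89.48/(1.914·4.192) = 30.7523 °C.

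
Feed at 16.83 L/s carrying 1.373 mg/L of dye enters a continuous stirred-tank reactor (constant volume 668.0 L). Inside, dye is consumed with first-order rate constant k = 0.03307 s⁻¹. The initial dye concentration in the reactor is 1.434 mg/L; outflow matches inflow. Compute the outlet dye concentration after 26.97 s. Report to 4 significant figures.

Accumulation = in − out − consumed: V dC/dt = Q C_in − Q C − k V C.
This is linear with rate a = Q/V + k = 0.0582646 s⁻¹.
C_ss = Q C_in/(Q + kV) = 0.593709 mg/L; C(t) = C_ss + (C₀ − C_ss) e^(−a t).
C(26.97) = 0.593709 + (0.840291)·e^(−0.0582646·26.97) = 0.593709 + (0.840291)·0.207755 = 0.768283 mg/L.

0.7683 mg/L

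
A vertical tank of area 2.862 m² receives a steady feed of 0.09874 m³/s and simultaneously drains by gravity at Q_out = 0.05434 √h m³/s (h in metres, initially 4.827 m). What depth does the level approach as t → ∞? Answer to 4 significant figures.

3.302 m

Level balance: A dh/dt = 0.09874 − 0.05434 √h. Setting dh/dt = 0:
Q_in = 0.05434 √h_ss ⇒ √h_ss = 0.09874/0.05434 = 1.81708.
h_ss = 1.81708² = 3.30177 m. (Since h₀ = 4.827 m > h_ss, the level will fall toward this value.)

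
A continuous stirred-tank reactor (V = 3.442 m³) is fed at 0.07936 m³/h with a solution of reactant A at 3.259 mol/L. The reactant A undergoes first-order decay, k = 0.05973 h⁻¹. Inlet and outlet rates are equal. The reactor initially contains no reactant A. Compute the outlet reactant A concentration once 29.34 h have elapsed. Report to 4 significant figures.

Species balance: V dC/dt = Q C_in − Q C − k V C.
This is linear with rate a = Q/V + k = 0.0827864 h⁻¹.
C_ss = Q C_in/(Q + kV) = 0.907646 mol/L; C(t) = C_ss + (C₀ − C_ss) e^(−a t).
C(29.34) = 0.907646 + (-0.907646)·e^(−0.0827864·29.34) = 0.907646 + (-0.907646)·0.0881292 = 0.827656 mol/L.

0.8277 mol/L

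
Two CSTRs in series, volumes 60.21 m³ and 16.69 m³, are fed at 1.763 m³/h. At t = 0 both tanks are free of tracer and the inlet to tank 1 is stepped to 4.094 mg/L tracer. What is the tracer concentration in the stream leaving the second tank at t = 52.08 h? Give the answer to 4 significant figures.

2.868 mg/L

Each tank obeys Vᵢ dCᵢ/dt = Q(Cᵢ₋₁ − Cᵢ), so τᵢ = Vᵢ/Q.
τ₁ = 60.21/1.763 = 34.1520 h; τ₂ = 16.69/1.763 = 9.46682 h.
Tank 1: C₁ = C_in(1 − e^(−t/τ₁)). Tank 2 (τ₁ ≠ τ₂): C₂ = C_in[1 − (τ₁ e^(−t/τ₁) − τ₂ e^(−t/τ₂))/(τ₁ − τ₂)].
At t = 52.08: e^(−t/τ₁) = 0.217633, e^(−t/τ₂) = 0.00408138.
C₂ = 4.094·[1 − (34.1520·0.217633 − 9.46682·0.00408138)/(24.6852)] = 4.094·0.700470 = 2.86772 mg/L.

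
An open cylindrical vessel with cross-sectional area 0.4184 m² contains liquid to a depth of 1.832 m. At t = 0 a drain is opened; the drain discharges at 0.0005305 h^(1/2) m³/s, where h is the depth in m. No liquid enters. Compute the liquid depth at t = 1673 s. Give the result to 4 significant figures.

0.08579 m

With no inflow, A dh/dt = −0.0005305 √h.
Separate and integrate: 2(√h − √h₀) = −(0.0005305/A) t.
√h = √1.832 − 0.0005305·1673/(2·0.4184) = 1.35351 − 1.06062 = 0.292894.
h = 0.292894² = 0.0857871 m.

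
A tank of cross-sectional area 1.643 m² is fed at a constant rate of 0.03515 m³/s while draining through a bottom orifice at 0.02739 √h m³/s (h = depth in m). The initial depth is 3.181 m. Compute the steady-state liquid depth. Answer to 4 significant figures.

1.647 m

A dh/dt = Q_in − 0.02739 √h. Steady state requires inflow = outflow:
Q_in = 0.02739 √h_ss ⇒ √h_ss = 0.03515/0.02739 = 1.28332.
h_ss = 1.28332² = 1.64690 m. (Since h₀ = 3.181 m > h_ss, the level will fall toward this value.)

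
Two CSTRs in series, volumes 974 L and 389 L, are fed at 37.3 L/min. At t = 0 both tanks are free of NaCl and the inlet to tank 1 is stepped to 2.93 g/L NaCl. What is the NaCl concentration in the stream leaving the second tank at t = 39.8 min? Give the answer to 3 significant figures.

1.91 g/L

Each tank obeys Vᵢ dCᵢ/dt = Q(Cᵢ₋₁ − Cᵢ), so τᵢ = Vᵢ/Q.
τ₁ = 974/37.3 = 26.113 min; τ₂ = 389/37.3 = 10.429 min.
Solving the cascade with C₁(0)=C₂(0)=0 gives C₂(t) = C_in[1 − (τ₁ e^(−t/τ₁) − τ₂ e^(−t/τ₂))/(τ₁ − τ₂)].
At t = 39.8: e^(−t/τ₁) = 0.21780, e^(−t/τ₂) = 0.022009.
C₂ = 2.93·[1 − (26.113·0.21780 − 10.429·0.022009)/(15.684)] = 2.93·0.65200 = 1.9104 g/L.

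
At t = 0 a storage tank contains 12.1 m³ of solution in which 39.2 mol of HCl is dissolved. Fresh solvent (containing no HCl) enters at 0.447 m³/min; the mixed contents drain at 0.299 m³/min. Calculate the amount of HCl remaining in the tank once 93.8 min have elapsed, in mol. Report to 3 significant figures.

Total volume: dV/dt = Q_in − Q_out = 0.14800 m³/min, so V(t) = 12.1 + 0.14800 t and V(93.8) = 25.982 m³.
No HCl enters, so dm/dt = −Q_out · (m/V).
dm/m = −Q_out dt/(V₀ + 0.14800 t); integrating gives ln(m/m₀) = −(Q_out/(Q_in−Q_out)) ln(V/V₀).
m = m₀ (V₀/V)^(Q_out/(Q_in−Q_out)) = 39.2 × (12.1/25.982)^(2.0203) = 8.3709 mol.

8.37 mol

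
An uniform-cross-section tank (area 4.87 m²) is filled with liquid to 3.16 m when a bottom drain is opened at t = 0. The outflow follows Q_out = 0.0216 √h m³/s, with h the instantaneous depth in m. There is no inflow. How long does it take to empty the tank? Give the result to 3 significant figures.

A dh/dt = −Q_out = −0.0216 √h.
Separate and integrate: 2(√h − √h₀) = −(0.0216/A) t.
Set h = 0: 2√h₀ = (0.0216/A) t_empty ⇒ t_empty = 2A√h₀/0.0216.
t_empty = 2·4.87·√3.16/0.0216 = 9.7400·1.7776/0.0216 = 801.58 s.

802 s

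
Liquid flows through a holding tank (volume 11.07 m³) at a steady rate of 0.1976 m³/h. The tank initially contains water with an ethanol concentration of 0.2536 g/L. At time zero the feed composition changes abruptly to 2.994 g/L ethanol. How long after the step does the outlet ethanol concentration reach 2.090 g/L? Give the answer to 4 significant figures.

Species balance: V dC/dt = Q(C_in − C) ⇒ τ = V/Q = 56.0223 h.
C(t) = C_in + (C₀ − C_in) e^(−t/τ). Set C = 2.090 and solve for t:
e^(−t/τ) = (C − C_in)/(C₀ − C_in) = (2.090 − 2.994)/(0.2536 − 2.994) = 0.329879
t = −τ ln(…) = 56.0223 × 1.10903 = 62.1304 h.

62.13 h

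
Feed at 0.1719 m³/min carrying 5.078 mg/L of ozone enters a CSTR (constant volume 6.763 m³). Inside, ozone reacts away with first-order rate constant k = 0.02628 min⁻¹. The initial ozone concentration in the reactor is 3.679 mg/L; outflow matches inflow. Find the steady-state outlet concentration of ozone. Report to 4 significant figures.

Species balance: V dC/dt = Q C_in − Q C − k V C.
Steady state (dC/dt = 0): C_ss = Q C_in/(Q + kV) = C_in/(1 + kV/Q).
C_ss = 0.1719·5.078/(0.1719 + 0.02628·6.763) = 0.872908/0.349632 = 2.49665 mg/L.

2.497 mg/L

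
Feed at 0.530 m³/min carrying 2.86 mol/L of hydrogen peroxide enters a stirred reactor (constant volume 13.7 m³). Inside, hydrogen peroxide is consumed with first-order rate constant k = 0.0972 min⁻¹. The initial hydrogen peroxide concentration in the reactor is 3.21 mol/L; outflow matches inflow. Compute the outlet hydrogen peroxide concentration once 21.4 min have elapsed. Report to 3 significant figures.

V dC/dt = Q(C_in − C) − k V C.
This is linear with rate a = Q/V + k = 0.13589 min⁻¹.
C_ss = Q C_in/(Q + kV) = 0.81423 mol/L; C(t) = C_ss + (C₀ − C_ss) e^(−a t).
C(21.4) = 0.81423 + (2.3958)·e^(−0.13589·21.4) = 0.81423 + (2.3958)·0.054587 = 0.94501 mol/L.

0.945 mol/L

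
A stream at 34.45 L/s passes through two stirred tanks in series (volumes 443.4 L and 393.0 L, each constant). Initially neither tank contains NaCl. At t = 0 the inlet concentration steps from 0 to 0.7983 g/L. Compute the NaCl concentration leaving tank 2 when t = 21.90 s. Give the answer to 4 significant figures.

0.4301 g/L

Each tank obeys Vᵢ dCᵢ/dt = Q(Cᵢ₋₁ − Cᵢ), so τᵢ = Vᵢ/Q.
τ₁ = 443.4/34.45 = 12.8708 s; τ₂ = 393.0/34.45 = 11.4078 s.
Tank 1: C₁ = C_in(1 − e^(−t/τ₁)). Tank 2 (τ₁ ≠ τ₂): C₂ = C_in[1 − (τ₁ e^(−t/τ₁) − τ₂ e^(−t/τ₂))/(τ₁ − τ₂)].
At t = 21.90: e^(−t/τ₁) = 0.182406, e^(−t/τ₂) = 0.146646.
C₂ = 0.7983·[1 − (12.8708·0.182406 − 11.4078·0.146646)/(1.46299)] = 0.7983·0.538755 = 0.430088 g/L.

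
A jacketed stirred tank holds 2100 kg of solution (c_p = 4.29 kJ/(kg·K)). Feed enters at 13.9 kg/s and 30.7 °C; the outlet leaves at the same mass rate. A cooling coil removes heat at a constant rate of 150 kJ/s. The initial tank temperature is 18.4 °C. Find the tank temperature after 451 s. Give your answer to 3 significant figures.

Energy balance: M c_p dT/dt = ṁ c_p (T_in − T) − 150.
Rearrange: dT/dt = (T_ss − T)/τ with τ = M/ṁ = 151.08 s and T_ss = T_in − Q̇/(ṁ c_p) = 28.185 °C.
T approaches T_ss exponentially: T(t) = T_ss + (T₀ − T_ss) e^(−t/τ).
T(451) = 28.185 + (-9.7845)·e^(−451/151.08) = 28.185 + (-9.7845)·0.050530 = 27.690 °C.

27.7 °C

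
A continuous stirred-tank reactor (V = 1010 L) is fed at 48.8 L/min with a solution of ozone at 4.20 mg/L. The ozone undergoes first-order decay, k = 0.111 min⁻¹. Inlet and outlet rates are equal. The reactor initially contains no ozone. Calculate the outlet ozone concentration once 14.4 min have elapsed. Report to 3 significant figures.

1.15 mg/L

Accumulation = in − out − consumed: V dC/dt = Q C_in − Q C − k V C.
This is linear with rate a = Q/V + k = 0.15932 min⁻¹.
C_ss = Q C_in/(Q + kV) = 1.2738 mg/L; C(t) = C_ss + (C₀ − C_ss) e^(−a t).
C(14.4) = 1.2738 + (-1.2738)·e^(−0.15932·14.4) = 1.2738 + (-1.2738)·0.10085 = 1.1453 mg/L.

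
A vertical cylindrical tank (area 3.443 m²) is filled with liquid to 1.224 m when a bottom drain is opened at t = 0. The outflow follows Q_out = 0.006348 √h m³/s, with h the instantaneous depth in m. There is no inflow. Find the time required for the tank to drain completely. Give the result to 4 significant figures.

1200 s

With no inflow, A dh/dt = −0.006348 √h.
This is separable: 2 d(√h)/dt = −0.006348/A, so √h = √h₀ − (0.006348/(2A)) t.
Set h = 0: 2√h₀ = (0.006348/A) t_empty ⇒ t_empty = 2A√h₀/0.006348.
t_empty = 2·3.443·√1.224/0.006348 = 6.88600·1.10635/0.006348 = 1200.11 s.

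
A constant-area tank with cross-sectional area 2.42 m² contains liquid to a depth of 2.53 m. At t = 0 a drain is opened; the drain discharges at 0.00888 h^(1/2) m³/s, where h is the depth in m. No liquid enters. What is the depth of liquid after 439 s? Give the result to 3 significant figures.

Volume balance on the tank: A dh/dt = −0.00888 √h.
This is separable: 2 d(√h)/dt = −0.00888/A, so √h = √h₀ − (0.00888/(2A)) t.
√h = √2.53 − 0.00888·439/(2·2.42) = 1.5906 − 0.80544 = 0.78516.
h = 0.78516² = 0.61648 m.

0.616 m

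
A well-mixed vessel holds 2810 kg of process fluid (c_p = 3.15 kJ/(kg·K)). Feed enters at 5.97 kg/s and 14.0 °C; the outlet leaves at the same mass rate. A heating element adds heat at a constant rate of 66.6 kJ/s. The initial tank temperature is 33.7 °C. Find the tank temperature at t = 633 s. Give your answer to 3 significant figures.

M c_p dT/dt = ṁ c_p (T_in − T) + Q̇.
τ = M/ṁ = 470.69 s; T_ss = T_in + Q̇/(ṁ c_p) = 14.0 + 66.6/(5.97·3.15) = 17.542 °C.
Integrating: T(t) = T_ss + (T₀ − T_ss) e^(−t/τ).
T(633) = 17.542 + (16.158)·e^(−633/470.69) = 17.542 + (16.158)·0.26058 = 21.752 °C.

21.8 °C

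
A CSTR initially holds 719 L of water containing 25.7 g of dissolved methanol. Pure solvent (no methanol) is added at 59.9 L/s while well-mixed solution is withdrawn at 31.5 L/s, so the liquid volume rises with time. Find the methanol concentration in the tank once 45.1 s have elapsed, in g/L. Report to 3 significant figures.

Total volume: dV/dt = Q_in − Q_out = 28.400 L/s, so V(t) = 719 + 28.400 t and V(45.1) = 1999.8 L.
Species balance (pure solvent in): dm/dt = −Q_out · m/V(t).
Separate: dm/m = −Q_out dt/V(t) ⇒ ln(m/m₀) = −(Q_out/(Q_in−Q_out)) ln(V/V₀).
m = m₀ (V₀/V)^(Q_out/(Q_in−Q_out)) = 25.7 × (719/1999.8)^(1.1092) = 8.2637 g.
C = m/V = 8.2637/1999.8 = 0.0041322 g/L.

0.00413 g/L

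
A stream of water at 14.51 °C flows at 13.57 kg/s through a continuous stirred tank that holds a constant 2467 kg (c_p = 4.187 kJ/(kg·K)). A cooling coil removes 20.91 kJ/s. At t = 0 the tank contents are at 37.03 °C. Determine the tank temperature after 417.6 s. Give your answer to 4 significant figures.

16.44 °C

Heat balance on the well-mixed liquid: M c_p dT/dt = ṁ c_p (T_in − T) − 20.91.
τ = M/ṁ = 181.798 s; T_ss = T_in − Q̇/(ṁ c_p) = 14.51 − 20.91/(13.57·4.187) = 14.1420 °C.
T approaches T_ss exponentially: T(t) = T_ss + (T₀ − T_ss) e^(−t/τ).
T(417.6) = 14.1420 + (22.8880)·e^(−417.6/181.798) = 14.1420 + (22.8880)·0.100555 = 16.4435 °C.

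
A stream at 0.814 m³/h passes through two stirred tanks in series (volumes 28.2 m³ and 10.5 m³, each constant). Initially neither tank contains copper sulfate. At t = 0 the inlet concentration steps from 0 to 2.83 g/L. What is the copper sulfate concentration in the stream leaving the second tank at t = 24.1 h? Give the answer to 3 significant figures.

Each tank obeys Vᵢ dCᵢ/dt = Q(Cᵢ₋₁ − Cᵢ), so τᵢ = Vᵢ/Q.
τ₁ = 28.2/0.814 = 34.644 h; τ₂ = 10.5/0.814 = 12.899 h.
Solving the cascade with C₁(0)=C₂(0)=0 gives C₂(t) = C_in[1 − (τ₁ e^(−t/τ₁) − τ₂ e^(−t/τ₂))/(τ₁ − τ₂)].
At t = 24.1: e^(−t/τ₁) = 0.49875, e^(−t/τ₂) = 0.15438.
C₂ = 2.83·[1 − (34.644·0.49875 − 12.899·0.15438)/(21.744)] = 2.83·0.29697 = 0.84041 g/L.

0.840 g/L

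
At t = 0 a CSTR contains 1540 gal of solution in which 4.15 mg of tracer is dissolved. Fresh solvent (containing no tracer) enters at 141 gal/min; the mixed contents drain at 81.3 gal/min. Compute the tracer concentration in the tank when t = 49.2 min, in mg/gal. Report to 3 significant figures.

0.000217 mg/gal

Total volume: dV/dt = Q_in − Q_out = 59.700 gal/min, so V(t) = 1540 + 59.700 t and V(49.2) = 4477.2 gal.
No tracer enters, so dm/dt = −Q_out · (m/V).
dm/m = −Q_out dt/(V₀ + 59.700 t); integrating gives ln(m/m₀) = −(Q_out/(Q_in−Q_out)) ln(V/V₀).
m = m₀ (V₀/V)^(Q_out/(Q_in−Q_out)) = 4.15 × (1540/4477.2)^(1.3618) = 0.97021 mg.
C = m/V = 0.97021/4477.2 = 0.00021670 mg/gal.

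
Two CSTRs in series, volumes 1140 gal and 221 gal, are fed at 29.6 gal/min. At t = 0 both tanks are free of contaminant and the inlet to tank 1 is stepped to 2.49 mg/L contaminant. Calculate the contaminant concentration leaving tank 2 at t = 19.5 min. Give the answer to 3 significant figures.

Time constants: τᵢ = Vᵢ/Q for each well-mixed tank.
τ₁ = 1140/29.6 = 38.514 min; τ₂ = 221/29.6 = 7.4662 min.
Tank 1: C₁ = C_in(1 − e^(−t/τ₁)). Tank 2 (τ₁ ≠ τ₂): C₂ = C_in[1 − (τ₁ e^(−t/τ₁) − τ₂ e^(−t/τ₂))/(τ₁ − τ₂)].
At t = 19.5: e^(−t/τ₁) = 0.60271, e^(−t/τ₂) = 0.073405.
C₂ = 2.49·[1 − (38.514·0.60271 − 7.4662·0.073405)/(31.047)] = 2.49·0.27000 = 0.67230 mg/L.

0.672 mg/L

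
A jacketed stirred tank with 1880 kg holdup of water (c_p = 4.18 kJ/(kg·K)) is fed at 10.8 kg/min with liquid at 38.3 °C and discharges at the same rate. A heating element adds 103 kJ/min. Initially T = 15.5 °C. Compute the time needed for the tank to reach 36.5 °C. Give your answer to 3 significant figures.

First-law balance (no shaft work): M c_p dT/dt = ṁ c_p (T_in − T) + 103.
τ = M/ṁ = 174.07 min; T_ss = T_in + Q̇/(ṁ c_p) = 40.582 °C.
T(t) = T_ss + (T₀ − T_ss) e^(−t/τ). Set T = 36.5:
e^(−t/τ) = (36.5 − 40.582)/(15.5 − 40.582) = 0.16273
t = −174.07 · ln(0.16273) = 316.06 min.

316 min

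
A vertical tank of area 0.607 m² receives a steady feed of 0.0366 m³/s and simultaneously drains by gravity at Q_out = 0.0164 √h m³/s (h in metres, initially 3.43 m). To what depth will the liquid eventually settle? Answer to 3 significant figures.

4.98 m

Level balance: A dh/dt = 0.0366 − 0.0164 √h. Setting dh/dt = 0:
Q_in = 0.0164 √h_ss ⇒ √h_ss = 0.0366/0.0164 = 2.2317.
h_ss = 2.2317² = 4.9805 m. (Since h₀ = 3.43 m < h_ss, the level will rise toward this value.)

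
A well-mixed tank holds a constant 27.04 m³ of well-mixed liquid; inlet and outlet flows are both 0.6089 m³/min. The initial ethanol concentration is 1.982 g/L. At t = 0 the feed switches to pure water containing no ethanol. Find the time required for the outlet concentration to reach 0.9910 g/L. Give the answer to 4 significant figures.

Species balance: V dC/dt = Q(C_in − C) ⇒ τ = V/Q = 44.4079 min.
C(t) = C_in + (C₀ − C_in) e^(−t/τ). Set C = 0.9910 and solve for t:
e^(−t/τ) = (C − C_in)/(C₀ − C_in) = (0.9910 − 0)/(1.982 − 0) = 0.500000
t = −τ ln(…) = 44.4079 × 0.693147 = 30.7812 min.

30.78 min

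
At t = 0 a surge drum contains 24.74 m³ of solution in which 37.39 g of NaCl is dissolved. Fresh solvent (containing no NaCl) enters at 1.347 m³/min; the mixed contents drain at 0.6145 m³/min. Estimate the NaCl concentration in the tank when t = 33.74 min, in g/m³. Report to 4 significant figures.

0.4229 g/m³

Let m(t) be the amount of NaCl. Volume: V(t) = V₀ + (Q_in − Q_out) t = 24.74 + 0.732500 t; V(33.74) = 49.4545 m³.
No NaCl enters, so dm/dt = −Q_out · (m/V).
dm/m = −Q_out dt/(V₀ + 0.732500 t); integrating gives ln(m/m₀) = −(Q_out/(Q_in−Q_out)) ln(V/V₀).
m = m₀ (V₀/V)^(Q_out/(Q_in−Q_out)) = 37.39 × (24.74/49.4545)^(0.838908) = 20.9125 g.
C = m/V = 20.9125/49.4545 = 0.422864 g/m³.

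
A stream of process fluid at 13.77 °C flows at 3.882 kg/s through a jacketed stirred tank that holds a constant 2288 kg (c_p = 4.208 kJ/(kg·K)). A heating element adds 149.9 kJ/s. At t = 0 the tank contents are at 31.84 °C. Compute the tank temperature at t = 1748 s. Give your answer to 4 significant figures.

M c_p dT/dt = ṁ c_p (T_in − T) + Q̇.
τ = M/ṁ = 589.387 s; T_ss = T_in + Q̇/(ṁ c_p) = 13.77 + 149.9/(3.882·4.208) = 22.9464 °C.
This is linear first-order; T(t) = T_ss + (T₀ − T_ss) e^(−t/τ).
T(1748) = 22.9464 + (8.89364)·e^(−1748/589.387) = 22.9464 + (8.89364)·0.0515196 = 23.4046 °C.

23.40 °C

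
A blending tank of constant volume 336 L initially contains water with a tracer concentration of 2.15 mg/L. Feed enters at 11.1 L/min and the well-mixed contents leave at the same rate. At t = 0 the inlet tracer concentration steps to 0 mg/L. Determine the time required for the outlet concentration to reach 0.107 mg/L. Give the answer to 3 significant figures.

90.8 min

Accumulation = in − out for the solute gives V dC/dt = Q(C_in − C), so τ = V/Q = 30.270 min.
C(t) = C_in + (C₀ − C_in) e^(−t/τ). Set C = 0.107 and solve for t:
e^(−t/τ) = (C − C_in)/(C₀ − C_in) = (0.107 − 0)/(2.15 − 0) = 0.049767
t = −τ ln(…) = 30.270 × 3.0004 = 90.823 min.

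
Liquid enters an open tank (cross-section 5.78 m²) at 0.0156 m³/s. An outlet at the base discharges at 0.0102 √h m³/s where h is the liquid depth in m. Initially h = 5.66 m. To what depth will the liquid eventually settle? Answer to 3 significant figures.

2.34 m

A dh/dt = Q_in − 0.0102 √h. Steady state requires inflow = outflow:
Q_in = 0.0102 √h_ss ⇒ √h_ss = 0.0156/0.0102 = 1.5294.
h_ss = 1.5294² = 2.3391 m. (Since h₀ = 5.66 m > h_ss, the level will fall toward this value.)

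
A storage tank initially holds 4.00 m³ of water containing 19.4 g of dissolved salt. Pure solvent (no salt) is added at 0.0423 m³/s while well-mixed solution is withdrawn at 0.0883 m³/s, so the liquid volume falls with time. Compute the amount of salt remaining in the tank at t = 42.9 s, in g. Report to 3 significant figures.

Let m(t) be the amount of salt. Volume: V(t) = V₀ + (Q_in − Q_out) t = 4.00 − 0.046000 t; V(42.9) = 2.0266 m³.
Species balance (pure solvent in): dm/dt = −Q_out · m/V(t).
dm/m = −Q_out dt/(V₀ − 0.046000 t); integrating gives ln(m/m₀) = −(Q_out/(Q_in−Q_out)) ln(V/V₀).
m = m₀ (V₀/V)^(Q_out/(Q_in−Q_out)) = 19.4 × (4.00/2.0266)^(-1.9196) = 5.2598 g.

5.26 g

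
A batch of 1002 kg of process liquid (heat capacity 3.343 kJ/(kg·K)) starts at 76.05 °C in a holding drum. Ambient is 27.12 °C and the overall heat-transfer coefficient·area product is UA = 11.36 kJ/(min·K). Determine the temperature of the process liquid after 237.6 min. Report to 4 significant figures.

48.98 °C

M c_p dT/dt = −UA(T − T_amb).
dT/dt = (T_ss − T)/τ with T_ss = T_amb = 27.1200 °C, τ = M c_p/UA = 1002·3.343/11.36 = 294.867 min.
Solution: T(t) = T_ss + (T₀ − T_ss) e^(−t/τ).
T(237.6) = 27.1200 + (48.9300)·0.446736 = 48.9788 °C.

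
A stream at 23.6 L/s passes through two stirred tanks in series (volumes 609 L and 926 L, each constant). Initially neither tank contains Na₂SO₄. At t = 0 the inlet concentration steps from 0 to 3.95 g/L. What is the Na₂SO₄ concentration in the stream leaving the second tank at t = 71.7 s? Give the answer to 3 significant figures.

Species balance on tank i: dCᵢ/dt = (Cᵢ₋₁ − Cᵢ)/τᵢ with τᵢ = Vᵢ/Q.
τ₁ = 609/23.6 = 25.805 s; τ₂ = 926/23.6 = 39.237 s.
Tank 1: C₁ = C_in(1 − e^(−t/τ₁)). Tank 2 (τ₁ ≠ τ₂): C₂ = C_in[1 − (τ₁ e^(−t/τ₁) − τ₂ e^(−t/τ₂))/(τ₁ − τ₂)].
At t = 71.7: e^(−t/τ₁) = 0.062130, e^(−t/τ₂) = 0.16084.
C₂ = 3.95·[1 − (25.805·0.062130 − 39.237·0.16084)/(-13.432)] = 3.95·0.64952 = 2.5656 g/L.

2.57 g/L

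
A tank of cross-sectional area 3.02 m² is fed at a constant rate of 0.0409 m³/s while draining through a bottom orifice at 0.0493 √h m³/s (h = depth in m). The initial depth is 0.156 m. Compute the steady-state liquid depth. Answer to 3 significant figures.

A dh/dt = Q_in − 0.0493 √h. Steady state requires inflow = outflow:
Q_in = 0.0493 √h_ss ⇒ √h_ss = 0.0409/0.0493 = 0.82961.
h_ss = 0.82961² = 0.68826 m. (Since h₀ = 0.156 m < h_ss, the level will rise toward this value.)

0.688 m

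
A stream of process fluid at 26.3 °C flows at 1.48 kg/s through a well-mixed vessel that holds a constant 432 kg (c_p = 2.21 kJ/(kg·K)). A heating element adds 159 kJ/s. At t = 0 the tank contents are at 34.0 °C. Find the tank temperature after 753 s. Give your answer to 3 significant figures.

71.8 °C

M c_p dT/dt = ṁ c_p (T_in − T) + Q̇.
τ = M/ṁ = 291.89 s; T_ss = T_in + Q̇/(ṁ c_p) = 26.3 + 159/(1.48·2.21) = 74.912 °C.
Integrating: T(t) = T_ss + (T₀ − T_ss) e^(−t/τ).
T(753) = 74.912 + (-40.912)·e^(−753/291.89) = 74.912 + (-40.912)·0.075795 = 71.811 °C.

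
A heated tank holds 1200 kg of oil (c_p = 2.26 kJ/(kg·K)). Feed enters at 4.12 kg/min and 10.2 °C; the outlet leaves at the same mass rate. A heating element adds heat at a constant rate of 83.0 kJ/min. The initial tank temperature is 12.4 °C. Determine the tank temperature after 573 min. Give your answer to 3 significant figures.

M c_p dT/dt = ṁ c_p (T_in − T) + Q̇.
τ = M/ṁ = 291.26 min; T_ss = T_in + Q̇/(ṁ c_p) = 10.2 + 83.0/(4.12·2.26) = 19.114 °C.
Solution: T(t) = T_ss + (T₀ − T_ss) e^(−t/τ).
T(573) = 19.114 + (-6.7140)·e^(−573/291.26) = 19.114 + (-6.7140)·0.13983 = 18.175 °C.

18.2 °C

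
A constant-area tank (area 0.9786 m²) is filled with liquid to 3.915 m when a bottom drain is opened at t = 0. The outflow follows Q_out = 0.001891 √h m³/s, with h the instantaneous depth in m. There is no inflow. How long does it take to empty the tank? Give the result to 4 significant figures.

A dh/dt = −Q_out = −0.001891 √h.
Separate and integrate: 2(√h − √h₀) = −(0.001891/A) t.
Tank is empty when √h = 0: t_empty = 2A√h₀/0.001891.
t_empty = 2·0.9786·√3.915/0.001891 = 1.95720·1.97864/0.001891 = 2047.90 s.

2048 s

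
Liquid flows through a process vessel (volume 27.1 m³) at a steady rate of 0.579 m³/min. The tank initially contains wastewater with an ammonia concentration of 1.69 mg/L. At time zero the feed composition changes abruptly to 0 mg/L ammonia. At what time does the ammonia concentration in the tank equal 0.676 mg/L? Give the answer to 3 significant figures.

Species balance: V dC/dt = Q(C_in − C) ⇒ τ = V/Q = 46.805 min.
C(t) = C_in + (C₀ − C_in) e^(−t/τ). Set C = 0.676 and solve for t:
e^(−t/τ) = (C − C_in)/(C₀ − C_in) = (0.676 − 0)/(1.69 − 0) = 0.40000
t = −τ ln(…) = 46.805 × 0.91629 = 42.887 min.

42.9 min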